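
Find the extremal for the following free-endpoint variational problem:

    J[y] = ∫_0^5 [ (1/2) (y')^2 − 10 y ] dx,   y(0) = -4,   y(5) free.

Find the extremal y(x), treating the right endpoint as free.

The Lagrangian L = (1/2) (y')^2 − 10 y gives
    ∂L/∂y = −10,   ∂L/∂y' = y'.
Euler-Lagrange: d/dx(y') − (−10) = 0, i.e. y'' + 10 = 0, so
    y(x) = −(10/2) x^2 + C1 x + C2.
Fixed left endpoint y(0) = -4 ⇒ C2 = -4.
The right endpoint x = 5 is free, so the natural (transversality) condition is ∂L/∂y' |_{x=5} = 0, i.e. y'(5) = 0.
Compute y'(x) = −10 x + C1, so y'(5) = −50 + C1 = 0 ⇒ C1 = 50.
Therefore the extremal is
    y(x) = −5 x^2 + 50 x − 4.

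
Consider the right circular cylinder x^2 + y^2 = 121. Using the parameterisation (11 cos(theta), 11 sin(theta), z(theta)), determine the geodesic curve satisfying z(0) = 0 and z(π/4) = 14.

Parameterise the cylinder of radius R = 11 as
    r(θ) = (11 cos θ, 11 sin θ, z(θ)).
The arc-length element is
    ds = sqrt(121 + (dz/dθ)^2) dθ,
so the Lagrangian is L = sqrt(121 + z'^2).
L depends on z' only, not on z or θ, so ∂L/∂z = 0 and
    ∂L/∂z' = z' / sqrt(121 + z'^2).
The Euler-Lagrange equation gives
    d/dθ( z' / sqrt(121 + z'^2) ) = 0,
so z' is constant. Integrating once:
    z(θ) = a θ + b,
a helix on the cylinder (a straight line when the cylinder is unrolled). The constants a, b are determined by the endpoint conditions.
With endpoint conditions z(0) = 0 and z(π/4) = 14: from z(0) = b we get b = 0, and a·π/4 + 0 = 14 gives a = 56/π, so
    z(θ) = (56/π) θ.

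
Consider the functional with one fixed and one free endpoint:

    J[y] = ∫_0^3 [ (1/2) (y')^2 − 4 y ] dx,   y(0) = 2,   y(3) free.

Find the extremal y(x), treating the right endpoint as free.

The Lagrangian L = (1/2) (y')^2 − 4 y gives
    ∂L/∂y = −4,   ∂L/∂y' = y'.
Euler-Lagrange: d/dx(y') − (−4) = 0, i.e. y'' + 4 = 0, so
    y(x) = −(4/2) x^2 + C1 x + C2.
Fixed left endpoint y(0) = 2 ⇒ C2 = 2.
The right endpoint x = 3 is free, so the natural (transversality) condition is ∂L/∂y' |_{x=3} = 0, i.e. y'(3) = 0.
Compute y'(x) = −4 x + C1, so y'(3) = −12 + C1 = 0 ⇒ C1 = 12.
Therefore the extremal is
    y(x) = −2 x^2 + 12 x + 2.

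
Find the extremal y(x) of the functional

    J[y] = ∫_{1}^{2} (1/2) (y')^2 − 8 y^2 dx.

The Lagrangian is L = (1/2) (y')^2 − 8 y^2.
Compute ∂L/∂y = -16y, ∂L/∂y' = y'.
The Euler-Lagrange equation d/dx(∂L/∂y') − ∂L/∂y = 0 reduces to
    y'' + 16 y = 0.
Its general solution is
    y(x) = A sin(4x) + B cos(4x),
with A, B fixed by the endpoint conditions.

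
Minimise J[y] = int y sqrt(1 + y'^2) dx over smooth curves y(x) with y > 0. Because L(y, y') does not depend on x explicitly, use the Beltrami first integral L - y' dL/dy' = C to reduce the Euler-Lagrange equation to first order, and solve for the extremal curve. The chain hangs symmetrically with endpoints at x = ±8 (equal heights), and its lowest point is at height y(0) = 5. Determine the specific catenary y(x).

The Lagrangian L(y, y') = y sqrt(1 + y'^2) has no explicit x dependence, so the Beltrami identity applies:
    L − y' ∂L/∂y' = C.
Compute ∂L/∂y' = y · y' / sqrt(1 + y'^2). Then
    L − y' ∂L/∂y'
    = y sqrt(1 + y'^2) − y · y'^2 / sqrt(1 + y'^2)
    = y (1 + y'^2 − y'^2) / sqrt(1 + y'^2)
    = y / sqrt(1 + y'^2) = C.
Squaring gives y^2 = C^2 (1 + y'^2), i.e.
    y'^2 = y^2 / C^2 − 1.
Separating variables,
    dy / sqrt(y^2 − C^2) = dx / C,
and integrating gives arccosh(y / C) = (x − a)/C, so
    y(x) = C cosh((x − a)/C),
the catenary. The constants C and a are fixed by the two endpoint conditions (and, for the hanging-chain problem, the length constraint selects C).
Now fit the given data. The endpoints x = ±8 are symmetric at equal height, so the catenary is even about its minimum: a = 0 and y(x) = C cosh(x/C). The lowest point is y(0) = C cosh(0) = C, and we are told y(0) = 5, so C = 5. Therefore
    y(x) = 5 cosh(x/5),
and at the endpoints
    y(±8) = 5 cosh(8/5).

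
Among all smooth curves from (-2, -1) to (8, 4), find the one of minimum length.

Arc-length functional: J[y] = ∫ sqrt(1 + (y')^2) dx.
Lagrangian L = sqrt(1 + (y')^2) has no explicit y dependence, so ∂L/∂y = 0 and the Euler-Lagrange equation gives
    d/dx( y' / sqrt(1 + (y')^2) ) = 0  ⇒  y' / sqrt(1 + (y')^2) = const.
Hence y' is constant, so y(x) is affine.
Fitting the endpoints (-2, -1) and (8, 4):
    slope m = (4 − (-1)) / (8 − (-2)) = 1/2,
    intercept c = (-1) − m·(-2) = 0.
Extremal: y(x) = (1/2) x.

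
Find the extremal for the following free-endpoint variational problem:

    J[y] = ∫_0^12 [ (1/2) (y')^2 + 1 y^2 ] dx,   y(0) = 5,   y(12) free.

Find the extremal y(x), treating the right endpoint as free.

The Lagrangian L = (1/2) (y')^2 + 1 y^2 gives
    ∂L/∂y = 2 y,   ∂L/∂y' = y'.
Euler-Lagrange: y'' − 2 y = 0.
With k = sqrt(2), the general solution is
    y(x) = A cosh(sqrt(2) x) + B sinh(sqrt(2) x).
Fixed left endpoint y(0) = 5 ⇒ A = 5.
The right endpoint x = 12 is free, so the natural (transversality) condition is ∂L/∂y' |_{x=12} = 0, i.e. y'(12) = 0.
Compute y'(x) = A k sinh(k x) + B k cosh(k x), so
    y'(12) = A k sinh(k·12) + B k cosh(k·12) = 0
    ⇒ B = −A tanh(k·12) = − 5 tanh(sqrt(2)·12).
Therefore the extremal is
    y(x) = 5 cosh(sqrt(2) x) − 5 tanh(sqrt(2)·12) sinh(sqrt(2) x).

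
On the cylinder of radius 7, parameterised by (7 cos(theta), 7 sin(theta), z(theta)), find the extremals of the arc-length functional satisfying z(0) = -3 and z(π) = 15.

Parameterise the cylinder of radius R = 7 as
    r(θ) = (7 cos θ, 7 sin θ, z(θ)).
The arc-length element is
    ds = sqrt(49 + (dz/dθ)^2) dθ,
so the Lagrangian is L = sqrt(49 + z'^2).
L depends on z' only, not on z or θ, so ∂L/∂z = 0 and
    ∂L/∂z' = z' / sqrt(49 + z'^2).
The Euler-Lagrange equation gives
    d/dθ( z' / sqrt(49 + z'^2) ) = 0,
so z' is constant. Integrating once:
    z(θ) = a θ + b,
a helix on the cylinder (a straight line when the cylinder is unrolled). The constants a, b are determined by the endpoint conditions.
With endpoint conditions z(0) = -3 and z(π) = 15: from z(0) = b we get b = -3, and a·π + -3 = 15 gives a = 18/π, so
    z(θ) = (18/π) θ − 3.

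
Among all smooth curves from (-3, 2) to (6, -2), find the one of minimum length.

Arc-length functional: J[y] = ∫ sqrt(1 + (y')^2) dx.
Lagrangian L = sqrt(1 + (y')^2) has no explicit y dependence, so ∂L/∂y = 0 and the Euler-Lagrange equation gives
    d/dx( y' / sqrt(1 + (y')^2) ) = 0  ⇒  y' / sqrt(1 + (y')^2) = const.
Hence y' is constant, so y(x) is affine.
Fitting the endpoints (-3, 2) and (6, -2):
    slope m = ((-2) − 2) / (6 − (-3)) = -4/9,
    intercept c = 2 − m·(-3) = 2/3.
Extremal: y(x) = (-4/9) x + 2/3.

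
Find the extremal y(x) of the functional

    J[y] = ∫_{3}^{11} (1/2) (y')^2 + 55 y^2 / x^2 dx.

The Lagrangian is L = (1/2) (y')^2 + 55 y^2 / x^2.
Compute ∂L/∂y = 110y/x^2, ∂L/∂y' = y'.
The Euler-Lagrange equation d/dx(∂L/∂y') − ∂L/∂y = 0 reduces to
    y'' − 110/x^2 · y = 0  (x > 0).
Its general solution is
    y(x) = A x^11 + B x^(-10),
with A, B fixed by the endpoint conditions.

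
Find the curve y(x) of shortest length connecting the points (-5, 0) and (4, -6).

Arc-length functional: J[y] = ∫ sqrt(1 + (y')^2) dx.
Lagrangian L = sqrt(1 + (y')^2) has no explicit y dependence, so ∂L/∂y = 0 and the Euler-Lagrange equation gives
    d/dx( y' / sqrt(1 + (y')^2) ) = 0  ⇒  y' / sqrt(1 + (y')^2) = const.
Hence y' is constant, so y(x) is affine.
Fitting the endpoints (-5, 0) and (4, -6):
    slope m = ((-6) − 0) / (4 − (-5)) = -2/3,
    intercept c = 0 − m·(-5) = -10/3.
Extremal: y(x) = (-2/3) x - 10/3.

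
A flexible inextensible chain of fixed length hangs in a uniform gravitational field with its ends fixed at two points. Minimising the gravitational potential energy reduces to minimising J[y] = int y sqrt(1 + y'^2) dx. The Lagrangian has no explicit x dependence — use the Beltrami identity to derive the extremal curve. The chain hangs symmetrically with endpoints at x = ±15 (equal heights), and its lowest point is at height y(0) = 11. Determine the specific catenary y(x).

The Lagrangian L(y, y') = y sqrt(1 + y'^2) has no explicit x dependence, so the Beltrami identity applies:
    L − y' ∂L/∂y' = C.
Compute ∂L/∂y' = y · y' / sqrt(1 + y'^2). Then
    L − y' ∂L/∂y'
    = y sqrt(1 + y'^2) − y · y'^2 / sqrt(1 + y'^2)
    = y (1 + y'^2 − y'^2) / sqrt(1 + y'^2)
    = y / sqrt(1 + y'^2) = C.
Squaring gives y^2 = C^2 (1 + y'^2), i.e.
    y'^2 = y^2 / C^2 − 1.
Separating variables,
    dy / sqrt(y^2 − C^2) = dx / C,
and integrating gives arccosh(y / C) = (x − a)/C, so
    y(x) = C cosh((x − a)/C),
the catenary. The constants C and a are fixed by the two endpoint conditions (and, for the hanging-chain problem, the length constraint selects C).
Now fit the given data. The endpoints x = ±15 are symmetric at equal height, so the catenary is even about its minimum: a = 0 and y(x) = C cosh(x/C). The lowest point is y(0) = C cosh(0) = C, and we are told y(0) = 11, so C = 11. Therefore
    y(x) = 11 cosh(x/11),
and at the endpoints
    y(±15) = 11 cosh(15/11).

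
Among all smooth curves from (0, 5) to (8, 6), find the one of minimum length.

Arc-length functional: J[y] = ∫ sqrt(1 + (y')^2) dx.
Lagrangian L = sqrt(1 + (y')^2) has no explicit y dependence, so ∂L/∂y = 0 and the Euler-Lagrange equation gives
    d/dx( y' / sqrt(1 + (y')^2) ) = 0  ⇒  y' / sqrt(1 + (y')^2) = const.
Hence y' is constant, so y(x) is affine.
Fitting the endpoints (0, 5) and (8, 6):
    slope m = (6 − 5) / (8 − 0) = 1/8,
    intercept c = 5 − m·0 = 5.
Extremal: y(x) = (1/8) x + 5.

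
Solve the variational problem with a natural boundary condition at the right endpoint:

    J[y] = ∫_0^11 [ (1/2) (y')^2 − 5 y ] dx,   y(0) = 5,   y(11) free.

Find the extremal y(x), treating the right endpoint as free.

The Lagrangian L = (1/2) (y')^2 − 5 y gives
    ∂L/∂y = −5,   ∂L/∂y' = y'.
Euler-Lagrange: d/dx(y') − (−5) = 0, i.e. y'' + 5 = 0, so
    y(x) = −(5/2) x^2 + C1 x + C2.
Fixed left endpoint y(0) = 5 ⇒ C2 = 5.
The right endpoint x = 11 is free, so the natural (transversality) condition is ∂L/∂y' |_{x=11} = 0, i.e. y'(11) = 0.
Compute y'(x) = −5 x + C1, so y'(11) = −55 + C1 = 0 ⇒ C1 = 55.
Therefore the extremal is
    y(x) = −(5/2) x^2 + 55 x + 5.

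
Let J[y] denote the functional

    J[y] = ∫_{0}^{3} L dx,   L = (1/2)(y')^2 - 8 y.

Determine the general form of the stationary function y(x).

The Lagrangian is L = (1/2)(y')^2 - 8 y.
∂L/∂y = -8.
∂L/∂y' = y'.
The Euler-Lagrange equation d/dx(∂L/∂y') − ∂L/∂y = 0 becomes:
    y'' + 8 = 0
General solution: y(x) = -4 x^2 + A x + B, where A and B are arbitrary constants fixed by the endpoint conditions.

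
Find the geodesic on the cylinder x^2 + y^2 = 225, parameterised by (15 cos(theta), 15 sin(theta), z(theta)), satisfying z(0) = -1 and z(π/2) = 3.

Parameterise the cylinder of radius R = 15 as
    r(θ) = (15 cos θ, 15 sin θ, z(θ)).
The arc-length element is
    ds = sqrt(225 + (dz/dθ)^2) dθ,
so the Lagrangian is L = sqrt(225 + z'^2).
L depends on z' only, not on z or θ, so ∂L/∂z = 0 and
    ∂L/∂z' = z' / sqrt(225 + z'^2).
The Euler-Lagrange equation gives
    d/dθ( z' / sqrt(225 + z'^2) ) = 0,
so z' is constant. Integrating once:
    z(θ) = a θ + b,
a helix on the cylinder (a straight line when the cylinder is unrolled). The constants a, b are determined by the endpoint conditions.
With endpoint conditions z(0) = -1 and z(π/2) = 3: from z(0) = b we get b = -1, and a·π/2 + -1 = 3 gives a = 8/π, so
    z(θ) = (8/π) θ − 1.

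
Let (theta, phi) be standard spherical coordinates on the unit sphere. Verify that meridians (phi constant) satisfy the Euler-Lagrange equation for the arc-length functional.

On the unit sphere with spherical coordinates (θ, φ), the induced metric is
    ds^2 = dθ^2 + sin^2(θ) dφ^2.
Using θ as the parameter, the arc-length functional becomes
    J[φ] = ∫ sqrt(1 + sin^2(θ) (dφ/dθ)^2) dθ.
So L = sqrt(1 + sin^2(θ) φ'^2). Compute
    ∂L/∂φ = 0  (L has no explicit φ dependence),
    ∂L/∂φ' = sin^2(θ) φ' / sqrt(1 + sin^2(θ) φ'^2).
For the candidate φ(θ) = c (constant), φ' = 0, so ∂L/∂φ' evaluated along the candidate vanishes, and ∂L/∂φ is identically zero. Hence
    d/dθ(∂L/∂φ') − ∂L/∂φ = 0
is satisfied. Therefore meridians φ = const are extremals of arc length — they are geodesics on the sphere.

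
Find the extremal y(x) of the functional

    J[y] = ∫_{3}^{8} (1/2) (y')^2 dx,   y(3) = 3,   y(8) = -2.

The Lagrangian is L = (1/2) (y')^2.
Compute ∂L/∂y = 0, ∂L/∂y' = y'.
The Euler-Lagrange equation d/dx(∂L/∂y') − ∂L/∂y = 0 reduces to
    y'' = 0.
Its general solution is
    y(x) = A x + B,
with A, B fixed by the endpoint conditions.
Applying the endpoint conditions y(3) = 3 and y(8) = -2: solve A·3 + B = 3 and A·8 + B = -2. Subtracting gives A(8 − 3) = -2 − 3, so A = -1, and B = 3 − A·3 = 6. Therefore
    y(x) = -x + 6.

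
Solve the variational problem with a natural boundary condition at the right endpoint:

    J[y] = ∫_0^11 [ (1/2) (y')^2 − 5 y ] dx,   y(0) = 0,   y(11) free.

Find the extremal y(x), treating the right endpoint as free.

The Lagrangian L = (1/2) (y')^2 − 5 y gives
    ∂L/∂y = −5,   ∂L/∂y' = y'.
Euler-Lagrange: d/dx(y') − (−5) = 0, i.e. y'' + 5 = 0, so
    y(x) = −(5/2) x^2 + C1 x + C2.
Fixed left endpoint y(0) = 0 ⇒ C2 = 0.
The right endpoint x = 11 is free, so the natural (transversality) condition is ∂L/∂y' |_{x=11} = 0, i.e. y'(11) = 0.
Compute y'(x) = −5 x + C1, so y'(11) = −55 + C1 = 0 ⇒ C1 = 55.
Therefore the extremal is
    y(x) = −(5/2) x^2 + 55 x.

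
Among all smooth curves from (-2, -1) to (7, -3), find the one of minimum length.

Arc-length functional: J[y] = ∫ sqrt(1 + (y')^2) dx.
Lagrangian L = sqrt(1 + (y')^2) has no explicit y dependence, so ∂L/∂y = 0 and the Euler-Lagrange equation gives
    d/dx( y' / sqrt(1 + (y')^2) ) = 0  ⇒  y' / sqrt(1 + (y')^2) = const.
Hence y' is constant, so y(x) is affine.
Fitting the endpoints (-2, -1) and (7, -3):
    slope m = ((-3) − (-1)) / (7 − (-2)) = -2/9,
    intercept c = (-1) − m·(-2) = -13/9.
Extremal: y(x) = (-2/9) x - 13/9.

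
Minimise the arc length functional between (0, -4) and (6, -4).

Arc-length functional: J[y] = ∫ sqrt(1 + (y')^2) dx.
Lagrangian L = sqrt(1 + (y')^2) has no explicit y dependence, so ∂L/∂y = 0 and the Euler-Lagrange equation gives
    d/dx( y' / sqrt(1 + (y')^2) ) = 0  ⇒  y' / sqrt(1 + (y')^2) = const.
Hence y' is constant, so y(x) is affine.
Fitting the endpoints (0, -4) and (6, -4):
    slope m = ((-4) − (-4)) / (6 − 0) = 0,
    intercept c = (-4) − m·0 = -4.
Extremal: y(x) = -4.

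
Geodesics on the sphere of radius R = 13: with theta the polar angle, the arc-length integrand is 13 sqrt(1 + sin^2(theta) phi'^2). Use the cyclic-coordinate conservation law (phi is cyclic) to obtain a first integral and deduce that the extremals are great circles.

On the sphere of radius R = 13 with spherical coordinates (θ, φ), the induced metric is
    ds^2 = 169(dθ^2 + sin^2(θ) dφ^2).
Parameterise by θ; the arc-length functional is
    J[φ] = ∫ 13 sqrt(1 + sin^2(θ) (dφ/dθ)^2) dθ,
so L = 13 sqrt(1 + sin^2(θ) φ'^2). Compute
    ∂L/∂φ = 0  (L has no explicit φ dependence),
    ∂L/∂φ' = 13 sin^2(θ) φ' / sqrt(1 + sin^2(θ) φ'^2).
Since ∂L/∂φ = 0, the Euler-Lagrange equation
    d/dθ(∂L/∂φ') − ∂L/∂φ = 0
reduces to d/dθ(∂L/∂φ') = 0, i.e. the momentum conjugate to φ is conserved:
    13 sin^2(θ) φ' / sqrt(1 + sin^2(θ) φ'^2) = C.
The overall factor of 13 is constant, so dividing through gives Clairaut's relation sin^2(θ) φ' / sqrt(1 + sin^2(θ) φ'^2) = C' (with C' = C/13). Solving for φ' and integrating gives the great-circle family
    cot(θ) = A cos(φ − φ_0),
i.e. the intersection of the sphere with a plane through the origin. The two constants A and φ_0 (equivalently C and one phase) are fixed by the two endpoint conditions.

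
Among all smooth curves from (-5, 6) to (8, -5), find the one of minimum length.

Arc-length functional: J[y] = ∫ sqrt(1 + (y')^2) dx.
Lagrangian L = sqrt(1 + (y')^2) has no explicit y dependence, so ∂L/∂y = 0 and the Euler-Lagrange equation gives
    d/dx( y' / sqrt(1 + (y')^2) ) = 0  ⇒  y' / sqrt(1 + (y')^2) = const.
Hence y' is constant, so y(x) is affine.
Fitting the endpoints (-5, 6) and (8, -5):
    slope m = ((-5) − 6) / (8 − (-5)) = -11/13,
    intercept c = 6 − m·(-5) = 23/13.
Extremal: y(x) = (-11/13) x + 23/13.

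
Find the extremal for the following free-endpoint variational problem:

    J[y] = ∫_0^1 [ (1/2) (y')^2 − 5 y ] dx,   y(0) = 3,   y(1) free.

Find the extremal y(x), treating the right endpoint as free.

The Lagrangian L = (1/2) (y')^2 − 5 y gives
    ∂L/∂y = −5,   ∂L/∂y' = y'.
Euler-Lagrange: d/dx(y') − (−5) = 0, i.e. y'' + 5 = 0, so
    y(x) = −(5/2) x^2 + C1 x + C2.
Fixed left endpoint y(0) = 3 ⇒ C2 = 3.
The right endpoint x = 1 is free, so the natural (transversality) condition is ∂L/∂y' |_{x=1} = 0, i.e. y'(1) = 0.
Compute y'(x) = −5 x + C1, so y'(1) = −5 + C1 = 0 ⇒ C1 = 5.
Therefore the extremal is
    y(x) = −(5/2) x^2 + 5 x + 3.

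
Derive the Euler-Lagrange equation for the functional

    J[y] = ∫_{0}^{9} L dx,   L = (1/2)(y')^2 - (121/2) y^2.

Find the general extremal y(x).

The Lagrangian is L = (1/2)(y')^2 - (121/2) y^2.
∂L/∂y = -121y.
∂L/∂y' = y'.
The Euler-Lagrange equation d/dx(∂L/∂y') − ∂L/∂y = 0 becomes:
    y'' + 121 y = 0
General solution: y(x) = A sin(11x) + B cos(11x), where A and B are arbitrary constants fixed by the endpoint conditions.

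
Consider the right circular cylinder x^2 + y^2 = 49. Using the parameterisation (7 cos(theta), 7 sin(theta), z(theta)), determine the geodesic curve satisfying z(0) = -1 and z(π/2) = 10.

Parameterise the cylinder of radius R = 7 as
    r(θ) = (7 cos θ, 7 sin θ, z(θ)).
The arc-length element is
    ds = sqrt(49 + (dz/dθ)^2) dθ,
so the Lagrangian is L = sqrt(49 + z'^2).
L depends on z' only, not on z or θ, so ∂L/∂z = 0 and
    ∂L/∂z' = z' / sqrt(49 + z'^2).
The Euler-Lagrange equation gives
    d/dθ( z' / sqrt(49 + z'^2) ) = 0,
so z' is constant. Integrating once:
    z(θ) = a θ + b,
a helix on the cylinder (a straight line when the cylinder is unrolled). The constants a, b are determined by the endpoint conditions.
With endpoint conditions z(0) = -1 and z(π/2) = 10: from z(0) = b we get b = -1, and a·π/2 + -1 = 10 gives a = 22/π, so
    z(θ) = (22/π) θ − 1.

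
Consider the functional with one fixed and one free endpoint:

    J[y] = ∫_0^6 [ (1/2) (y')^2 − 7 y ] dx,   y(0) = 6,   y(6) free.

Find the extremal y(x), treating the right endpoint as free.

The Lagrangian L = (1/2) (y')^2 − 7 y gives
    ∂L/∂y = −7,   ∂L/∂y' = y'.
Euler-Lagrange: d/dx(y') − (−7) = 0, i.e. y'' + 7 = 0, so
    y(x) = −(7/2) x^2 + C1 x + C2.
Fixed left endpoint y(0) = 6 ⇒ C2 = 6.
The right endpoint x = 6 is free, so the natural (transversality) condition is ∂L/∂y' |_{x=6} = 0, i.e. y'(6) = 0.
Compute y'(x) = −7 x + C1, so y'(6) = −42 + C1 = 0 ⇒ C1 = 42.
Therefore the extremal is
    y(x) = −(7/2) x^2 + 42 x + 6.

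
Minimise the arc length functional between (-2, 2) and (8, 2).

Arc-length functional: J[y] = ∫ sqrt(1 + (y')^2) dx.
Lagrangian L = sqrt(1 + (y')^2) has no explicit y dependence, so ∂L/∂y = 0 and the Euler-Lagrange equation gives
    d/dx( y' / sqrt(1 + (y')^2) ) = 0  ⇒  y' / sqrt(1 + (y')^2) = const.
Hence y' is constant, so y(x) is affine.
Fitting the endpoints (-2, 2) and (8, 2):
    slope m = (2 − 2) / (8 − (-2)) = 0,
    intercept c = 2 − m·(-2) = 2.
Extremal: y(x) = 2.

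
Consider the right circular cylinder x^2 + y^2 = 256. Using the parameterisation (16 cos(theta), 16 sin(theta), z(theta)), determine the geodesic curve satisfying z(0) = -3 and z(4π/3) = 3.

Parameterise the cylinder of radius R = 16 as
    r(θ) = (16 cos θ, 16 sin θ, z(θ)).
The arc-length element is
    ds = sqrt(256 + (dz/dθ)^2) dθ,
so the Lagrangian is L = sqrt(256 + z'^2).
L depends on z' only, not on z or θ, so ∂L/∂z = 0 and
    ∂L/∂z' = z' / sqrt(256 + z'^2).
The Euler-Lagrange equation gives
    d/dθ( z' / sqrt(256 + z'^2) ) = 0,
so z' is constant. Integrating once:
    z(θ) = a θ + b,
a helix on the cylinder (a straight line when the cylinder is unrolled). The constants a, b are determined by the endpoint conditions.
With endpoint conditions z(0) = -3 and z(4π/3) = 3: from z(0) = b we get b = -3, and a·4π/3 + -3 = 3 gives a = 9/(2π), so
    z(θ) = (9/(2π)) θ − 3.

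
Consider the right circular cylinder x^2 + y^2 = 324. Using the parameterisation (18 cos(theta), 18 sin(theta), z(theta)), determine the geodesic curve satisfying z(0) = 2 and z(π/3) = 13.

Parameterise the cylinder of radius R = 18 as
    r(θ) = (18 cos θ, 18 sin θ, z(θ)).
The arc-length element is
    ds = sqrt(324 + (dz/dθ)^2) dθ,
so the Lagrangian is L = sqrt(324 + z'^2).
L depends on z' only, not on z or θ, so ∂L/∂z = 0 and
    ∂L/∂z' = z' / sqrt(324 + z'^2).
The Euler-Lagrange equation gives
    d/dθ( z' / sqrt(324 + z'^2) ) = 0,
so z' is constant. Integrating once:
    z(θ) = a θ + b,
a helix on the cylinder (a straight line when the cylinder is unrolled). The constants a, b are determined by the endpoint conditions.
With endpoint conditions z(0) = 2 and z(π/3) = 13: from z(0) = b we get b = 2, and a·π/3 + 2 = 13 gives a = 33/π, so
    z(θ) = (33/π) θ + 2.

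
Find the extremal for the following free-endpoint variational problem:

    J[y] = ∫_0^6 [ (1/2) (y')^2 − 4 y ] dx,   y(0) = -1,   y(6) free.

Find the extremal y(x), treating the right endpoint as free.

The Lagrangian L = (1/2) (y')^2 − 4 y gives
    ∂L/∂y = −4,   ∂L/∂y' = y'.
Euler-Lagrange: d/dx(y') − (−4) = 0, i.e. y'' + 4 = 0, so
    y(x) = −(4/2) x^2 + C1 x + C2.
Fixed left endpoint y(0) = -1 ⇒ C2 = -1.
The right endpoint x = 6 is free, so the natural (transversality) condition is ∂L/∂y' |_{x=6} = 0, i.e. y'(6) = 0.
Compute y'(x) = −4 x + C1, so y'(6) = −24 + C1 = 0 ⇒ C1 = 24.
Therefore the extremal is
    y(x) = −2 x^2 + 24 x − 1.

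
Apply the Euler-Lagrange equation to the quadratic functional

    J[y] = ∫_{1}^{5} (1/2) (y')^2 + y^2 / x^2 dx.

The Lagrangian is L = (1/2) (y')^2 + y^2 / x^2.
Compute ∂L/∂y = 2y/x^2, ∂L/∂y' = y'.
The Euler-Lagrange equation d/dx(∂L/∂y') − ∂L/∂y = 0 reduces to
    y'' − 2/x^2 · y = 0  (x > 0).
Its general solution is
    y(x) = A x^2 + B / x,
with A, B fixed by the endpoint conditions.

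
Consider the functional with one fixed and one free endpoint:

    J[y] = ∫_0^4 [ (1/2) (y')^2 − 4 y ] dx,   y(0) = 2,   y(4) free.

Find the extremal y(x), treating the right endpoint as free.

The Lagrangian L = (1/2) (y')^2 − 4 y gives
    ∂L/∂y = −4,   ∂L/∂y' = y'.
Euler-Lagrange: d/dx(y') − (−4) = 0, i.e. y'' + 4 = 0, so
    y(x) = −(4/2) x^2 + C1 x + C2.
Fixed left endpoint y(0) = 2 ⇒ C2 = 2.
The right endpoint x = 4 is free, so the natural (transversality) condition is ∂L/∂y' |_{x=4} = 0, i.e. y'(4) = 0.
Compute y'(x) = −4 x + C1, so y'(4) = −16 + C1 = 0 ⇒ C1 = 16.
Therefore the extremal is
    y(x) = −2 x^2 + 16 x + 2.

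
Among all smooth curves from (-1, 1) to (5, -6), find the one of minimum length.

Arc-length functional: J[y] = ∫ sqrt(1 + (y')^2) dx.
Lagrangian L = sqrt(1 + (y')^2) has no explicit y dependence, so ∂L/∂y = 0 and the Euler-Lagrange equation gives
    d/dx( y' / sqrt(1 + (y')^2) ) = 0  ⇒  y' / sqrt(1 + (y')^2) = const.
Hence y' is constant, so y(x) is affine.
Fitting the endpoints (-1, 1) and (5, -6):
    slope m = ((-6) − 1) / (5 − (-1)) = -7/6,
    intercept c = 1 − m·(-1) = -1/6.
Extremal: y(x) = (-7/6) x - 1/6.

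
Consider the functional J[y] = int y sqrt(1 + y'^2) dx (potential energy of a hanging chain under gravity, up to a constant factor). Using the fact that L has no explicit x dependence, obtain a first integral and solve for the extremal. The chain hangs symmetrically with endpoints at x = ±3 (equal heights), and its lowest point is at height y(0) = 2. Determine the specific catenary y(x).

The Lagrangian L(y, y') = y sqrt(1 + y'^2) has no explicit x dependence, so the Beltrami identity applies:
    L − y' ∂L/∂y' = C.
Compute ∂L/∂y' = y · y' / sqrt(1 + y'^2). Then
    L − y' ∂L/∂y'
    = y sqrt(1 + y'^2) − y · y'^2 / sqrt(1 + y'^2)
    = y (1 + y'^2 − y'^2) / sqrt(1 + y'^2)
    = y / sqrt(1 + y'^2) = C.
Squaring gives y^2 = C^2 (1 + y'^2), i.e.
    y'^2 = y^2 / C^2 − 1.
Separating variables,
    dy / sqrt(y^2 − C^2) = dx / C,
and integrating gives arccosh(y / C) = (x − a)/C, so
    y(x) = C cosh((x − a)/C),
the catenary. The constants C and a are fixed by the two endpoint conditions (and, for the hanging-chain problem, the length constraint selects C).
Now fit the given data. The endpoints x = ±3 are symmetric at equal height, so the catenary is even about its minimum: a = 0 and y(x) = C cosh(x/C). The lowest point is y(0) = C cosh(0) = C, and we are told y(0) = 2, so C = 2. Therefore
    y(x) = 2 cosh(x/2),
and at the endpoints
    y(±3) = 2 cosh(3/2).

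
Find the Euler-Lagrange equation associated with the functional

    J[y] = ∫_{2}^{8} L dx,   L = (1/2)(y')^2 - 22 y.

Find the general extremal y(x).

The Lagrangian is L = (1/2)(y')^2 - 22 y.
∂L/∂y = -22.
∂L/∂y' = y'.
The Euler-Lagrange equation d/dx(∂L/∂y') − ∂L/∂y = 0 becomes:
    y'' + 22 = 0
General solution: y(x) = -11 x^2 + A x + B, where A and B are arbitrary constants fixed by the endpoint conditions.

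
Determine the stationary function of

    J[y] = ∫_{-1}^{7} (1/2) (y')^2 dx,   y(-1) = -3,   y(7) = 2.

The Lagrangian is L = (1/2) (y')^2.
Compute ∂L/∂y = 0, ∂L/∂y' = y'.
The Euler-Lagrange equation d/dx(∂L/∂y') − ∂L/∂y = 0 reduces to
    y'' = 0.
Its general solution is
    y(x) = A x + B,
with A, B fixed by the endpoint conditions.
Applying the endpoint conditions y(-1) = -3 and y(7) = 2: solve A·-1 + B = -3 and A·7 + B = 2. Subtracting gives A(7 − -1) = 2 − -3, so A = 5/8, and B = -3 − A·-1 = -19/8. Therefore
    y(x) = (5/8) x - 19/8.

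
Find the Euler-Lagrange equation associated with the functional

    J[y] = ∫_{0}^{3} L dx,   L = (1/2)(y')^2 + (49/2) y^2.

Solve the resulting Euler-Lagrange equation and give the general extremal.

The Lagrangian is L = (1/2)(y')^2 + (49/2) y^2.
∂L/∂y = 49y.
∂L/∂y' = y'.
The Euler-Lagrange equation d/dx(∂L/∂y') − ∂L/∂y = 0 becomes:
    y'' - 49 y = 0
General solution: y(x) = A e^(7x) + B e^(-7x), where A and B are arbitrary constants fixed by the endpoint conditions.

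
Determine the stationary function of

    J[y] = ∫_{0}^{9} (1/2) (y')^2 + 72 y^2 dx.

The Lagrangian is L = (1/2) (y')^2 + 72 y^2.
Compute ∂L/∂y = 144y, ∂L/∂y' = y'.
The Euler-Lagrange equation d/dx(∂L/∂y') − ∂L/∂y = 0 reduces to
    y'' − 144 y = 0.
Its general solution is
    y(x) = A e^(12x) + B e^(−12x),
with A, B fixed by the endpoint conditions.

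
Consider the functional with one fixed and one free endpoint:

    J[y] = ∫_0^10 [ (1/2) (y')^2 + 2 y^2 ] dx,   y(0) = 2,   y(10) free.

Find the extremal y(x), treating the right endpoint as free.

The Lagrangian L = (1/2) (y')^2 + 2 y^2 gives
    ∂L/∂y = 4 y,   ∂L/∂y' = y'.
Euler-Lagrange: y'' − 4 y = 0.
With k = 2, the general solution is
    y(x) = A cosh(2 x) + B sinh(2 x).
Fixed left endpoint y(0) = 2 ⇒ A = 2.
The right endpoint x = 10 is free, so the natural (transversality) condition is ∂L/∂y' |_{x=10} = 0, i.e. y'(10) = 0.
Compute y'(x) = A k sinh(k x) + B k cosh(k x), so
    y'(10) = A k sinh(k·10) + B k cosh(k·10) = 0
    ⇒ B = −A tanh(k·10) = − 2 tanh(2·10).
Therefore the extremal is
    y(x) = 2 cosh(2 x) − 2 tanh(2·10) sinh(2 x).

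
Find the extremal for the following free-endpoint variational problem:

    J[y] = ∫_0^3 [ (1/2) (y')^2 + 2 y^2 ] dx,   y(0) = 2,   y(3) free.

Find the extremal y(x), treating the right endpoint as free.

The Lagrangian L = (1/2) (y')^2 + 2 y^2 gives
    ∂L/∂y = 4 y,   ∂L/∂y' = y'.
Euler-Lagrange: y'' − 4 y = 0.
With k = 2, the general solution is
    y(x) = A cosh(2 x) + B sinh(2 x).
Fixed left endpoint y(0) = 2 ⇒ A = 2.
The right endpoint x = 3 is free, so the natural (transversality) condition is ∂L/∂y' |_{x=3} = 0, i.e. y'(3) = 0.
Compute y'(x) = A k sinh(k x) + B k cosh(k x), so
    y'(3) = A k sinh(k·3) + B k cosh(k·3) = 0
    ⇒ B = −A tanh(k·3) = − 2 tanh(2·3).
Therefore the extremal is
    y(x) = 2 cosh(2 x) − 2 tanh(2·3) sinh(2 x).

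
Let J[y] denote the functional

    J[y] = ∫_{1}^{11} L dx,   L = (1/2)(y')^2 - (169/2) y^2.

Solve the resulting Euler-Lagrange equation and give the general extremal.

The Lagrangian is L = (1/2)(y')^2 - (169/2) y^2.
∂L/∂y = -169y.
∂L/∂y' = y'.
The Euler-Lagrange equation d/dx(∂L/∂y') − ∂L/∂y = 0 becomes:
    y'' + 169 y = 0
General solution: y(x) = A sin(13x) + B cos(13x), where A and B are arbitrary constants fixed by the endpoint conditions.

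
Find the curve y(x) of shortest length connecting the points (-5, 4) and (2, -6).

Arc-length functional: J[y] = ∫ sqrt(1 + (y')^2) dx.
Lagrangian L = sqrt(1 + (y')^2) has no explicit y dependence, so ∂L/∂y = 0 and the Euler-Lagrange equation gives
    d/dx( y' / sqrt(1 + (y')^2) ) = 0  ⇒  y' / sqrt(1 + (y')^2) = const.
Hence y' is constant, so y(x) is affine.
Fitting the endpoints (-5, 4) and (2, -6):
    slope m = ((-6) − 4) / (2 − (-5)) = -10/7,
    intercept c = 4 − m·(-5) = -22/7.
Extremal: y(x) = (-10/7) x - 22/7.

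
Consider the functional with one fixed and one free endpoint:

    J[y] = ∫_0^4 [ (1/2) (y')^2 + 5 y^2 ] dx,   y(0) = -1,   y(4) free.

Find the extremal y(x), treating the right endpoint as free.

The Lagrangian L = (1/2) (y')^2 + 5 y^2 gives
    ∂L/∂y = 10 y,   ∂L/∂y' = y'.
Euler-Lagrange: y'' − 10 y = 0.
With k = sqrt(10), the general solution is
    y(x) = A cosh(sqrt(10) x) + B sinh(sqrt(10) x).
Fixed left endpoint y(0) = -1 ⇒ A = -1.
The right endpoint x = 4 is free, so the natural (transversality) condition is ∂L/∂y' |_{x=4} = 0, i.e. y'(4) = 0.
Compute y'(x) = A k sinh(k x) + B k cosh(k x), so
    y'(4) = A k sinh(k·4) + B k cosh(k·4) = 0
    ⇒ B = −A tanh(k·4) = tanh(sqrt(10)·4).
Therefore the extremal is
    y(x) = −cosh(sqrt(10) x) + tanh(sqrt(10)·4) sinh(sqrt(10) x).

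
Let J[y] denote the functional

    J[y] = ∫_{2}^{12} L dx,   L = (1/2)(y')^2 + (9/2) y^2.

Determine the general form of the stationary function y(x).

The Lagrangian is L = (1/2)(y')^2 + (9/2) y^2.
∂L/∂y = 9y.
∂L/∂y' = y'.
The Euler-Lagrange equation d/dx(∂L/∂y') − ∂L/∂y = 0 becomes:
    y'' - 9 y = 0
General solution: y(x) = A e^(3x) + B e^(-3x), where A and B are arbitrary constants fixed by the endpoint conditions.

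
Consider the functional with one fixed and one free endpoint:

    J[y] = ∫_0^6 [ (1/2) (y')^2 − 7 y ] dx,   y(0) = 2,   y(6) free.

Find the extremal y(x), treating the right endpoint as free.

The Lagrangian L = (1/2) (y')^2 − 7 y gives
    ∂L/∂y = −7,   ∂L/∂y' = y'.
Euler-Lagrange: d/dx(y') − (−7) = 0, i.e. y'' + 7 = 0, so
    y(x) = −(7/2) x^2 + C1 x + C2.
Fixed left endpoint y(0) = 2 ⇒ C2 = 2.
The right endpoint x = 6 is free, so the natural (transversality) condition is ∂L/∂y' |_{x=6} = 0, i.e. y'(6) = 0.
Compute y'(x) = −7 x + C1, so y'(6) = −42 + C1 = 0 ⇒ C1 = 42.
Therefore the extremal is
    y(x) = −(7/2) x^2 + 42 x + 2.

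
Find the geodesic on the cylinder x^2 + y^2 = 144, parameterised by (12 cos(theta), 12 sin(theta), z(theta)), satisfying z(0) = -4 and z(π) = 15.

Parameterise the cylinder of radius R = 12 as
    r(θ) = (12 cos θ, 12 sin θ, z(θ)).
The arc-length element is
    ds = sqrt(144 + (dz/dθ)^2) dθ,
so the Lagrangian is L = sqrt(144 + z'^2).
L depends on z' only, not on z or θ, so ∂L/∂z = 0 and
    ∂L/∂z' = z' / sqrt(144 + z'^2).
The Euler-Lagrange equation gives
    d/dθ( z' / sqrt(144 + z'^2) ) = 0,
so z' is constant. Integrating once:
    z(θ) = a θ + b,
a helix on the cylinder (a straight line when the cylinder is unrolled). The constants a, b are determined by the endpoint conditions.
With endpoint conditions z(0) = -4 and z(π) = 15: from z(0) = b we get b = -4, and a·π + -4 = 15 gives a = 19/π, so
    z(θ) = (19/π) θ − 4.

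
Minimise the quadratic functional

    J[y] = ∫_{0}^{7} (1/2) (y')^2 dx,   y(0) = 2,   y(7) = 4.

The Lagrangian is L = (1/2) (y')^2.
Compute ∂L/∂y = 0, ∂L/∂y' = y'.
The Euler-Lagrange equation d/dx(∂L/∂y') − ∂L/∂y = 0 reduces to
    y'' = 0.
Its general solution is
    y(x) = A x + B,
with A, B fixed by the endpoint conditions.
Applying the endpoint conditions y(0) = 2 and y(7) = 4: solve A·0 + B = 2 and A·7 + B = 4. Subtracting gives A(7 − 0) = 4 − 2, so A = 2/7, and B = 2 − A·0 = 2. Therefore
    y(x) = (2/7) x + 2.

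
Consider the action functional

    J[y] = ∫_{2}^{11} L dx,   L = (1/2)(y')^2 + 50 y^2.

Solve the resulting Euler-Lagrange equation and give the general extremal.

The Lagrangian is L = (1/2)(y')^2 + 50 y^2.
∂L/∂y = 100y.
∂L/∂y' = y'.
The Euler-Lagrange equation d/dx(∂L/∂y') − ∂L/∂y = 0 becomes:
    y'' - 100 y = 0
General solution: y(x) = A e^(10x) + B e^(-10x), where A and B are arbitrary constants fixed by the endpoint conditions.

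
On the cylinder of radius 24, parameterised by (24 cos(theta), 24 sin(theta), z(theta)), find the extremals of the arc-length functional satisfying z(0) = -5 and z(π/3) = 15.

Parameterise the cylinder of radius R = 24 as
    r(θ) = (24 cos θ, 24 sin θ, z(θ)).
The arc-length element is
    ds = sqrt(576 + (dz/dθ)^2) dθ,
so the Lagrangian is L = sqrt(576 + z'^2).
L depends on z' only, not on z or θ, so ∂L/∂z = 0 and
    ∂L/∂z' = z' / sqrt(576 + z'^2).
The Euler-Lagrange equation gives
    d/dθ( z' / sqrt(576 + z'^2) ) = 0,
so z' is constant. Integrating once:
    z(θ) = a θ + b,
a helix on the cylinder (a straight line when the cylinder is unrolled). The constants a, b are determined by the endpoint conditions.
With endpoint conditions z(0) = -5 and z(π/3) = 15: from z(0) = b we get b = -5, and a·π/3 + -5 = 15 gives a = 60/π, so
    z(θ) = (60/π) θ − 5.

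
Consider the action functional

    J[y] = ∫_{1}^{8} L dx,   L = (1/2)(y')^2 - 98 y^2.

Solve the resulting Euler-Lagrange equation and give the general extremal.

The Lagrangian is L = (1/2)(y')^2 - 98 y^2.
∂L/∂y = -196y.
∂L/∂y' = y'.
The Euler-Lagrange equation d/dx(∂L/∂y') − ∂L/∂y = 0 becomes:
    y'' + 196 y = 0
General solution: y(x) = A sin(14x) + B cos(14x), where A and B are arbitrary constants fixed by the endpoint conditions.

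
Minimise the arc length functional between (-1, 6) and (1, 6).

Arc-length functional: J[y] = ∫ sqrt(1 + (y')^2) dx.
Lagrangian L = sqrt(1 + (y')^2) has no explicit y dependence, so ∂L/∂y = 0 and the Euler-Lagrange equation gives
    d/dx( y' / sqrt(1 + (y')^2) ) = 0  ⇒  y' / sqrt(1 + (y')^2) = const.
Hence y' is constant, so y(x) is affine.
Fitting the endpoints (-1, 6) and (1, 6):
    slope m = (6 − 6) / (1 − (-1)) = 0,
    intercept c = 6 − m·(-1) = 6.
Extremal: y(x) = 6.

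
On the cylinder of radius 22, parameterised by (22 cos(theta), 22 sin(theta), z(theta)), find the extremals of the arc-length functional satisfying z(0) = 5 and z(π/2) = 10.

Parameterise the cylinder of radius R = 22 as
    r(θ) = (22 cos θ, 22 sin θ, z(θ)).
The arc-length element is
    ds = sqrt(484 + (dz/dθ)^2) dθ,
so the Lagrangian is L = sqrt(484 + z'^2).
L depends on z' only, not on z or θ, so ∂L/∂z = 0 and
    ∂L/∂z' = z' / sqrt(484 + z'^2).
The Euler-Lagrange equation gives
    d/dθ( z' / sqrt(484 + z'^2) ) = 0,
so z' is constant. Integrating once:
    z(θ) = a θ + b,
a helix on the cylinder (a straight line when the cylinder is unrolled). The constants a, b are determined by the endpoint conditions.
With endpoint conditions z(0) = 5 and z(π/2) = 10: from z(0) = b we get b = 5, and a·π/2 + 5 = 10 gives a = 10/π, so
    z(θ) = (10/π) θ + 5.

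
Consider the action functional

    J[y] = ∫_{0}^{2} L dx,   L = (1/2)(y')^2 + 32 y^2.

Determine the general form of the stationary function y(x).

The Lagrangian is L = (1/2)(y')^2 + 32 y^2.
∂L/∂y = 64y.
∂L/∂y' = y'.
The Euler-Lagrange equation d/dx(∂L/∂y') − ∂L/∂y = 0 becomes:
    y'' - 64 y = 0
General solution: y(x) = A e^(8x) + B e^(-8x), where A and B are arbitrary constants fixed by the endpoint conditions.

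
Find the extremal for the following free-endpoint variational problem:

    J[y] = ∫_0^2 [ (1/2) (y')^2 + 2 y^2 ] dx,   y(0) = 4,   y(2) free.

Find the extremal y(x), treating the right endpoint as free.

The Lagrangian L = (1/2) (y')^2 + 2 y^2 gives
    ∂L/∂y = 4 y,   ∂L/∂y' = y'.
Euler-Lagrange: y'' − 4 y = 0.
With k = 2, the general solution is
    y(x) = A cosh(2 x) + B sinh(2 x).
Fixed left endpoint y(0) = 4 ⇒ A = 4.
The right endpoint x = 2 is free, so the natural (transversality) condition is ∂L/∂y' |_{x=2} = 0, i.e. y'(2) = 0.
Compute y'(x) = A k sinh(k x) + B k cosh(k x), so
    y'(2) = A k sinh(k·2) + B k cosh(k·2) = 0
    ⇒ B = −A tanh(k·2) = − 4 tanh(2·2).
Therefore the extremal is
    y(x) = 4 cosh(2 x) − 4 tanh(2·2) sinh(2 x).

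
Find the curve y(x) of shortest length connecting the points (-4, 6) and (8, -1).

Arc-length functional: J[y] = ∫ sqrt(1 + (y')^2) dx.
Lagrangian L = sqrt(1 + (y')^2) has no explicit y dependence, so ∂L/∂y = 0 and the Euler-Lagrange equation gives
    d/dx( y' / sqrt(1 + (y')^2) ) = 0  ⇒  y' / sqrt(1 + (y')^2) = const.
Hence y' is constant, so y(x) is affine.
Fitting the endpoints (-4, 6) and (8, -1):
    slope m = ((-1) − 6) / (8 − (-4)) = -7/12,
    intercept c = 6 − m·(-4) = 11/3.
Extremal: y(x) = (-7/12) x + 11/3.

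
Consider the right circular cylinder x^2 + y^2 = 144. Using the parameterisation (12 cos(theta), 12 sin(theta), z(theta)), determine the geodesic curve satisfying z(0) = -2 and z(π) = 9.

Parameterise the cylinder of radius R = 12 as
    r(θ) = (12 cos θ, 12 sin θ, z(θ)).
The arc-length element is
    ds = sqrt(144 + (dz/dθ)^2) dθ,
so the Lagrangian is L = sqrt(144 + z'^2).
L depends on z' only, not on z or θ, so ∂L/∂z = 0 and
    ∂L/∂z' = z' / sqrt(144 + z'^2).
The Euler-Lagrange equation gives
    d/dθ( z' / sqrt(144 + z'^2) ) = 0,
so z' is constant. Integrating once:
    z(θ) = a θ + b,
a helix on the cylinder (a straight line when the cylinder is unrolled). The constants a, b are determined by the endpoint conditions.
With endpoint conditions z(0) = -2 and z(π) = 9: from z(0) = b we get b = -2, and a·π + -2 = 9 gives a = 11/π, so
    z(θ) = (11/π) θ − 2.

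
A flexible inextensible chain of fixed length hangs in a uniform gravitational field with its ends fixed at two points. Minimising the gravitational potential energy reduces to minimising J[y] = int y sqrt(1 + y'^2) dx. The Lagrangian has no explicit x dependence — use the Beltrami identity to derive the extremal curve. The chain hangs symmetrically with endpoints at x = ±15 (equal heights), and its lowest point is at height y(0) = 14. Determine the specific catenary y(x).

The Lagrangian L(y, y') = y sqrt(1 + y'^2) has no explicit x dependence, so the Beltrami identity applies:
    L − y' ∂L/∂y' = C.
Compute ∂L/∂y' = y · y' / sqrt(1 + y'^2). Then
    L − y' ∂L/∂y'
    = y sqrt(1 + y'^2) − y · y'^2 / sqrt(1 + y'^2)
    = y (1 + y'^2 − y'^2) / sqrt(1 + y'^2)
    = y / sqrt(1 + y'^2) = C.
Squaring gives y^2 = C^2 (1 + y'^2), i.e.
    y'^2 = y^2 / C^2 − 1.
Separating variables,
    dy / sqrt(y^2 − C^2) = dx / C,
and integrating gives arccosh(y / C) = (x − a)/C, so
    y(x) = C cosh((x − a)/C),
the catenary. The constants C and a are fixed by the two endpoint conditions (and, for the hanging-chain problem, the length constraint selects C).
Now fit the given data. The endpoints x = ±15 are symmetric at equal height, so the catenary is even about its minimum: a = 0 and y(x) = C cosh(x/C). The lowest point is y(0) = C cosh(0) = C, and we are told y(0) = 14, so C = 14. Therefore
    y(x) = 14 cosh(x/14),
and at the endpoints
    y(±15) = 14 cosh(15/14).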